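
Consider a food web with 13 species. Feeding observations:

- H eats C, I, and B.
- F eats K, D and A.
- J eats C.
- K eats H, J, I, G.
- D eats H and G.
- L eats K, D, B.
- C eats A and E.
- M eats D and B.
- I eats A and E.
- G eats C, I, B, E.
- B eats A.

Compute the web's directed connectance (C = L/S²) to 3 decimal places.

The web has S = 13 species and L = 27 feeding links.
C = L / S² = 27 / 169 = 0.1598 ≈ 0.160.

C = 0.160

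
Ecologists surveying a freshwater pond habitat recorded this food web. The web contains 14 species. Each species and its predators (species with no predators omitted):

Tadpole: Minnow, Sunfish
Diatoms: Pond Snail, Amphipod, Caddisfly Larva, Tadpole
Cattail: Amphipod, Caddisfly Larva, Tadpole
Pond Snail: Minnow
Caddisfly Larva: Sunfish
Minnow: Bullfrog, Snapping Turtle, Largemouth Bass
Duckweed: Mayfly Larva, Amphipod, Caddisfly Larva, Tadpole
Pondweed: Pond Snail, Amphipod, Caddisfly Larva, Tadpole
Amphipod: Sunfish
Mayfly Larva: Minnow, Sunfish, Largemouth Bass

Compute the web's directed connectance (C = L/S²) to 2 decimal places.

The web has S = 14 species and L = 26 feeding links.
C = L / S² = 26 / 196 = 0.1327 ≈ 0.13.

C = 0.13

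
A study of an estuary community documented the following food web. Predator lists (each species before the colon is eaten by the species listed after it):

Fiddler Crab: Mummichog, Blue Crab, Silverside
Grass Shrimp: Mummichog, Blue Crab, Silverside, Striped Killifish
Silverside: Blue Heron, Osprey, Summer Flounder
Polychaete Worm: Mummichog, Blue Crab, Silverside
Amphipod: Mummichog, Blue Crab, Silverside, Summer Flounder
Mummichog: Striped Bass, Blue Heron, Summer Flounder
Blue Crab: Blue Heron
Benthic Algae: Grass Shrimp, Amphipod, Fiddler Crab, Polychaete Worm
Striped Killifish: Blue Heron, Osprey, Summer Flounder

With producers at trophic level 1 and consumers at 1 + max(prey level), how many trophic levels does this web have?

Producers (level 1): Benthic Algae.
Benthic Algae → Grass Shrimp → Striped Killifish → Summer Flounder gives Summer Flounder level 4.
No species has a prey at level 4, so no species reaches level 5.

4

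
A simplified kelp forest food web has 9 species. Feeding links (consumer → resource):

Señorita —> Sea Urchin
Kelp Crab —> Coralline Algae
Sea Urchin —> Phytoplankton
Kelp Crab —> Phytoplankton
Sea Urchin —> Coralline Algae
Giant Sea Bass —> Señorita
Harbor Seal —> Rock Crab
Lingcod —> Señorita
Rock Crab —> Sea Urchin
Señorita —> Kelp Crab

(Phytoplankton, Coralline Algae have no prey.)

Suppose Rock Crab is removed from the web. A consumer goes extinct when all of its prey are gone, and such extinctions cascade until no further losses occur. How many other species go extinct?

Remove Rock Crab.
Round 1: Harbor Seal (all prey gone) → extinct.
No further losses. Total secondary extinctions: 1.

1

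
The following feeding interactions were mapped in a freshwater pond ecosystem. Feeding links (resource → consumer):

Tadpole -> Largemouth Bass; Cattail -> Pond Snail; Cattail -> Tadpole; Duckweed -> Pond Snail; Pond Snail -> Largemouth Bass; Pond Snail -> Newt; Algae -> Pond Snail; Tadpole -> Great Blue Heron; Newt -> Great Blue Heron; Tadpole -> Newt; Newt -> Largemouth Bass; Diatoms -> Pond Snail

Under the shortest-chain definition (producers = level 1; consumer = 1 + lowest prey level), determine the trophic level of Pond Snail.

Trophic level 2

Algae is a producer → level 1.
Pond Snail eats Algae → level 2.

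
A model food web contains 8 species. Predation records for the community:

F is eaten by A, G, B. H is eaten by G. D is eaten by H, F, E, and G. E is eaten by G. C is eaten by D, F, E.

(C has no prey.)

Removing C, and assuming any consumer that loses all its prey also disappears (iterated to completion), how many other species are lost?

7

Remove C.
Round 1: D (all prey gone) → extinct.
Round 2: H (all prey gone), E (all prey gone), F (all prey gone) → extinct.
Round 3: B (all prey gone), A (all prey gone), G (all prey gone) → extinct.
No further losses. Total secondary extinctions: 7.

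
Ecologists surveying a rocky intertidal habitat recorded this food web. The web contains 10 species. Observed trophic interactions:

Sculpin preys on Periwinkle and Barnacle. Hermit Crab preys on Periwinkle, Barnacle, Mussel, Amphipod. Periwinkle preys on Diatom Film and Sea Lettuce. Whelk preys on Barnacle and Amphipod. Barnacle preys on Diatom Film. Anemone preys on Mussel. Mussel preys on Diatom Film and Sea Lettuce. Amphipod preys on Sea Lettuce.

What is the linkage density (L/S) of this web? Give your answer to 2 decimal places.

There are L = 15 links among S = 10 species.
L/S = 15/10 = 1.5000 ≈ 1.50.

L/S = 1.50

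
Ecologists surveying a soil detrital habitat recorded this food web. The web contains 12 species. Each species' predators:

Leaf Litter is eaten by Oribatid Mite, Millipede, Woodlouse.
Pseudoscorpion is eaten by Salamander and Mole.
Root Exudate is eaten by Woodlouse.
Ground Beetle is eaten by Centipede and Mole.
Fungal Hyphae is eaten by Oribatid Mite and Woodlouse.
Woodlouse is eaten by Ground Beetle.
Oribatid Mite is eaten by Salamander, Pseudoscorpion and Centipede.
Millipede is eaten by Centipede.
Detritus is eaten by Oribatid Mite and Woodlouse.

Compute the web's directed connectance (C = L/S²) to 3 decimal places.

C = 0.118

The web has S = 12 species and L = 17 feeding links.
C = L / S² = 17 / 144 = 0.1181 ≈ 0.118.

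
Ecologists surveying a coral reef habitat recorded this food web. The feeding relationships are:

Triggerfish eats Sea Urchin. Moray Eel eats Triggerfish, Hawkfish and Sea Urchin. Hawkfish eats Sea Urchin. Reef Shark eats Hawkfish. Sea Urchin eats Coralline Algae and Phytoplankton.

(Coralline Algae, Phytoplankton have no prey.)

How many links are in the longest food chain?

One longest chain: Coralline Algae → Sea Urchin → Hawkfish → Reef Shark.
It has 4 species and 3 links.

3 links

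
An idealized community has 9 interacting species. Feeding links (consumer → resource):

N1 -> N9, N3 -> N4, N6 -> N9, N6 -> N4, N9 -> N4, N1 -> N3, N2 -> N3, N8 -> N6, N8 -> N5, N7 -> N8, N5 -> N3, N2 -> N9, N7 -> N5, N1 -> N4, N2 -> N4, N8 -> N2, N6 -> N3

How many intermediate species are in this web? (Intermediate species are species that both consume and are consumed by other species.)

Intermediate species (has both prey and predators): N3, N9, N5, N6, N2, N8.
Count: 6.

6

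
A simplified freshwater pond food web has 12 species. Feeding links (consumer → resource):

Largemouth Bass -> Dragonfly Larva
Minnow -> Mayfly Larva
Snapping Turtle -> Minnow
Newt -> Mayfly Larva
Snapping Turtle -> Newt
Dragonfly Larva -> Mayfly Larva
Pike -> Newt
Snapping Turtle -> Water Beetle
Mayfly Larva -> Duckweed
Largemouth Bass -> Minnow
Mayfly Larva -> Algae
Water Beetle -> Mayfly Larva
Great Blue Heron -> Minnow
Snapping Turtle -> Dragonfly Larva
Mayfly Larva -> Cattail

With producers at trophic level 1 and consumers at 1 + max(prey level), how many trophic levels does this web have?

Producers (level 1): Cattail, Algae, Duckweed.
Cattail → Mayfly Larva → Minnow → Great Blue Heron gives Great Blue Heron level 4.
No species has a prey at level 4, so no species reaches level 5.

4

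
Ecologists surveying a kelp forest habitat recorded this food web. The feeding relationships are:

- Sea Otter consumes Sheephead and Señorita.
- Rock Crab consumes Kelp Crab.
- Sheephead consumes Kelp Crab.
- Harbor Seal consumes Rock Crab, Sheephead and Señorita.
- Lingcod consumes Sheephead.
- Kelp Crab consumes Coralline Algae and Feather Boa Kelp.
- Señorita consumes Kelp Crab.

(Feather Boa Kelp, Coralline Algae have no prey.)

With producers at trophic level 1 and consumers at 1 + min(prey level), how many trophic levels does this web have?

Producers (level 1): Feather Boa Kelp, Coralline Algae.
Following each consumer down to its lowest-level prey: Feather Boa Kelp → Kelp Crab → Rock Crab → Harbor Seal (levels 1 through 4).
All prey of Harbor Seal (Rock Crab 3, Sheephead 3, Señorita 3) are at level 3 or above, so Harbor Seal is at level 1 + 3 = 4.
Every consumer has at least one prey at level 3 or below, so none exceeds level 4.

4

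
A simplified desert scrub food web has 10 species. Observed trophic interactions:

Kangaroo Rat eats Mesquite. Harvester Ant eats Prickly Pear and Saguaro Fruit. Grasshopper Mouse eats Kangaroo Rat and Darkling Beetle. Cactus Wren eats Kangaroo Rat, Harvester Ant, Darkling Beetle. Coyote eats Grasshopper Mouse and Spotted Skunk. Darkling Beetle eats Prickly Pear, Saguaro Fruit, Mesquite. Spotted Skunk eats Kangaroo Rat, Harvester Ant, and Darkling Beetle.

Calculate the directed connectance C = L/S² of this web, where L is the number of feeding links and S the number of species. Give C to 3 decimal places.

The web has S = 10 species and L = 16 feeding links.
C = L / S² = 16 / 100 = 0.1600 ≈ 0.160.

C = 0.160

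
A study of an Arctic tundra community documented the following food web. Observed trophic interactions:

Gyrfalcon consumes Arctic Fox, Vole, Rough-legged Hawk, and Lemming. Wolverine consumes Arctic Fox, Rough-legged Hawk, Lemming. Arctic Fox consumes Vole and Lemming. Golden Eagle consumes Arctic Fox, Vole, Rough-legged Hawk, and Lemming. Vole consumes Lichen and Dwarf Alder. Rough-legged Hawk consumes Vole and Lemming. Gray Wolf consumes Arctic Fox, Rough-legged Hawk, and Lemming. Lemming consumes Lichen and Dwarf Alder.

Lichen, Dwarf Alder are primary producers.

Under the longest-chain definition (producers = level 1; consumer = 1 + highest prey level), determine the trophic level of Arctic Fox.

Trophic level 3

Lichen is a producer → level 1.
Vole eats Lichen (level 1); other prey at levels: Dwarf Alder 1 → level 2.
Arctic Fox eats Vole (level 2); other prey at levels: Lemming 2 → level 3.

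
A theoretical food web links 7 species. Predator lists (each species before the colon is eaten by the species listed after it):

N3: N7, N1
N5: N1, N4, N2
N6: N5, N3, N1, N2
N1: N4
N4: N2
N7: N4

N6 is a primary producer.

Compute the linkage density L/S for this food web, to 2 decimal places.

There are L = 12 links among S = 7 species.
L/S = 12/7 = 1.7143 ≈ 1.71.

L/S = 1.71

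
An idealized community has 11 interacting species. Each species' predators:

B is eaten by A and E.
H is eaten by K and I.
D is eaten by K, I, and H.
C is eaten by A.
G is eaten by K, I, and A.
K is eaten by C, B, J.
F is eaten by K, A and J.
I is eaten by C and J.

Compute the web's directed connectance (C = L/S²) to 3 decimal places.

C = 0.157

The web has S = 11 species and L = 19 feeding links.
C = L / S² = 19 / 121 = 0.1570 ≈ 0.157.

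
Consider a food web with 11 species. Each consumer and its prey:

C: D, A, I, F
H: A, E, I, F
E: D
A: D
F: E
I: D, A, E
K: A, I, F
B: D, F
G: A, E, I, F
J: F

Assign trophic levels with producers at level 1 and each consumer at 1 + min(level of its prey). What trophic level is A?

D is a producer → level 1.
A eats D → level 2.

Trophic level 2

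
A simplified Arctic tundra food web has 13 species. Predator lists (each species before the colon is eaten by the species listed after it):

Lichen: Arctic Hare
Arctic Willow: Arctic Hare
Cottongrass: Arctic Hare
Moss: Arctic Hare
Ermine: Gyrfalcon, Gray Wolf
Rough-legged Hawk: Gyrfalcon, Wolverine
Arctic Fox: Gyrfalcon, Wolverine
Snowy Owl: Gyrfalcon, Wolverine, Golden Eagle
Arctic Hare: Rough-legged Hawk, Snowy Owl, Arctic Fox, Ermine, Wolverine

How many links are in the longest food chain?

3 links

One longest chain: Arctic Willow → Arctic Hare → Ermine → Gyrfalcon.
It has 4 species and 3 links.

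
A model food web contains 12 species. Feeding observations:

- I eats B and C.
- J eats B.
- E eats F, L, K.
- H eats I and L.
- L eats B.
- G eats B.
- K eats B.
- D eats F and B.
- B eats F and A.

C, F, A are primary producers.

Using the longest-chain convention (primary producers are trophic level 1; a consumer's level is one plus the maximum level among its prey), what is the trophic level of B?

F is a producer → level 1.
B eats F (level 1); other prey at levels: A 1 → level 2.

Trophic level 2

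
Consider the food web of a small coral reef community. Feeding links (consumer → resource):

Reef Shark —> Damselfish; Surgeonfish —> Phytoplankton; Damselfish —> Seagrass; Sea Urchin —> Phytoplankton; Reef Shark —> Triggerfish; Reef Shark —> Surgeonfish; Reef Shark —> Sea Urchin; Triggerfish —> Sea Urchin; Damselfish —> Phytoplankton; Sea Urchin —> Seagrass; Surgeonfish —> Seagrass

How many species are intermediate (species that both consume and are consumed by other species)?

Intermediate species (has both prey and predators): Sea Urchin, Surgeonfish, Damselfish, Triggerfish.
Count: 4.

4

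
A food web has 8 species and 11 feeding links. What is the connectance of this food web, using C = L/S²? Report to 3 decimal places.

The web has S = 8 species and L = 11 feeding links.
C = L / S² = 11 / 64 = 0.1719 ≈ 0.172.

C = 0.172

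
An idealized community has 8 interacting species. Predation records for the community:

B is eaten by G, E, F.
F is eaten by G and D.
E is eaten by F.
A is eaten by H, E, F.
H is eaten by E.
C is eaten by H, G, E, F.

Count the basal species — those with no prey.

Basal species (no prey listed): B, C, A.
Count: 3.

3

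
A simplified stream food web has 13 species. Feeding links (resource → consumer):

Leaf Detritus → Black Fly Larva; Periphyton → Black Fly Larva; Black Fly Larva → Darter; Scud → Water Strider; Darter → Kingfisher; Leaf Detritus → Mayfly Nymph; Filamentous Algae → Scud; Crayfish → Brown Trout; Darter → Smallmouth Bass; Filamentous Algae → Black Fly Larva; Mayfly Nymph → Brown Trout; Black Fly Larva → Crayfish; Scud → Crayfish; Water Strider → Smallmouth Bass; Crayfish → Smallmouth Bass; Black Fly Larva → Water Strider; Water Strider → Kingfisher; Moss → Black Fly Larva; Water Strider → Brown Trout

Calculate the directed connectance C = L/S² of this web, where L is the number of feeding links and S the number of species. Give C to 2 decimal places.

The web has S = 13 species and L = 19 feeding links.
C = L / S² = 19 / 169 = 0.1124 ≈ 0.11.

C = 0.11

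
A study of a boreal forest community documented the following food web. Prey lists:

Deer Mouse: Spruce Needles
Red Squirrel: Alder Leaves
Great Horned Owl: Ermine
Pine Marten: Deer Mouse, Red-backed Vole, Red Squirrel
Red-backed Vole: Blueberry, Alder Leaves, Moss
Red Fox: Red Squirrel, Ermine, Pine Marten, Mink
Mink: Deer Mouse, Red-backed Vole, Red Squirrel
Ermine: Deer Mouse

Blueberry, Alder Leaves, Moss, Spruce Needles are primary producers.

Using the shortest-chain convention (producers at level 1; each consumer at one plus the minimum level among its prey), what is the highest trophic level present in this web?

4

Producers (level 1): Blueberry, Alder Leaves, Moss, Spruce Needles.
Following each consumer down to its lowest-level prey: Spruce Needles → Deer Mouse → Ermine → Great Horned Owl (levels 1 through 4).
All prey of Great Horned Owl (Ermine 3) are at level 3 or above, so Great Horned Owl is at level 1 + 3 = 4.
Every consumer has at least one prey at level 3 or below, so none exceeds level 4.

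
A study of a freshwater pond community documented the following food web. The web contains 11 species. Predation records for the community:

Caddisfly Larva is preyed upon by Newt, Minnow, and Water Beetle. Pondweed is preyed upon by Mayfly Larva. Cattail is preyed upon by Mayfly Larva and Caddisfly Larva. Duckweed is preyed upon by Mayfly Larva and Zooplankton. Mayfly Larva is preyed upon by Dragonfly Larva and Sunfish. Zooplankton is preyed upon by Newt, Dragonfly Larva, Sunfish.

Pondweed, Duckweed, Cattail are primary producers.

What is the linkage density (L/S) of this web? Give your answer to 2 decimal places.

There are L = 13 links among S = 11 species.
L/S = 13/11 = 1.1818 ≈ 1.18.

L/S = 1.18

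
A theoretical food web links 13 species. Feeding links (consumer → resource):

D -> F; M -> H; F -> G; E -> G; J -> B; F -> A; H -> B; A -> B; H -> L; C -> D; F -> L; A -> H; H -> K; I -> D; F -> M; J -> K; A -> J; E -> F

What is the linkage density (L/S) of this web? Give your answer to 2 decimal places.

There are L = 18 links among S = 13 species.
L/S = 18/13 = 1.3846 ≈ 1.38.

L/S = 1.38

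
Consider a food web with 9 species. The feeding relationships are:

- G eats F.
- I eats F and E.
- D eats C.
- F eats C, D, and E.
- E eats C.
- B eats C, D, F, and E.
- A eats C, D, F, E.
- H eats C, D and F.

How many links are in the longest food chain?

One longest chain: C → E → F → H.
It has 4 species and 3 links.

3 links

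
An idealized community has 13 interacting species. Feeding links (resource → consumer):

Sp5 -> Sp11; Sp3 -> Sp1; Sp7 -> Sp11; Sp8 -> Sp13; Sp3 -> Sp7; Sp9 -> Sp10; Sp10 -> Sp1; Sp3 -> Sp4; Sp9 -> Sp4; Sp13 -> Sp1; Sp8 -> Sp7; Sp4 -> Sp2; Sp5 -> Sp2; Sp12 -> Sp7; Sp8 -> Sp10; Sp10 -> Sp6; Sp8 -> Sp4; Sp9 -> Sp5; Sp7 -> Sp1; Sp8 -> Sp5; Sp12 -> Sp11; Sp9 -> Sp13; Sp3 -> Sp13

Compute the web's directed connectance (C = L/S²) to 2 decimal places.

The web has S = 13 species and L = 23 feeding links.
C = L / S² = 23 / 169 = 0.1361 ≈ 0.14.

C = 0.14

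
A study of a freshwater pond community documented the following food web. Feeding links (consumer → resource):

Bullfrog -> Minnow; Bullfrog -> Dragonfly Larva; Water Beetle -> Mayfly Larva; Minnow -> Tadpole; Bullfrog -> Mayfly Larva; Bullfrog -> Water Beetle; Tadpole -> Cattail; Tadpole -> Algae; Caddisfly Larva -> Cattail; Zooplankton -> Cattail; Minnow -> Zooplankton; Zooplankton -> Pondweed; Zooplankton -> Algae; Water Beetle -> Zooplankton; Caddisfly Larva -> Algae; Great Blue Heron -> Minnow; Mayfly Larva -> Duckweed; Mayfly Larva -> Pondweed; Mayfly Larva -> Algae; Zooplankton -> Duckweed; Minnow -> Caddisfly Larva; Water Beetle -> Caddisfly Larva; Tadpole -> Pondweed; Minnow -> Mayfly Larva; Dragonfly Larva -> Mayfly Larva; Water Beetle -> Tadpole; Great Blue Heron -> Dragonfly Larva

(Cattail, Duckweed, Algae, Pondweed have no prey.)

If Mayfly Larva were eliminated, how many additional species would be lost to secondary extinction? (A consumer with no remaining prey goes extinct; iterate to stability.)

Remove Mayfly Larva.
Round 1: Dragonfly Larva (all prey gone) → extinct.
No further losses. Total secondary extinctions: 1.

1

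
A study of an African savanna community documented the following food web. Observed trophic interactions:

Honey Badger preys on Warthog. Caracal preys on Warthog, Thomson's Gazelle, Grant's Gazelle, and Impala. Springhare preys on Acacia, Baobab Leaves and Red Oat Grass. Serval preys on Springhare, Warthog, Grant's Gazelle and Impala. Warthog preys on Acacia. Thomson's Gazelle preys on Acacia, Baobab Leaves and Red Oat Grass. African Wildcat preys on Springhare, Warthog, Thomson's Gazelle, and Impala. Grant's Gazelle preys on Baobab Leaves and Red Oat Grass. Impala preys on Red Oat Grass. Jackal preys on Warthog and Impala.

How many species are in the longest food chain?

One longest chain: Red Oat Grass → Impala → Caracal.
It has 3 species and 2 links.

3 species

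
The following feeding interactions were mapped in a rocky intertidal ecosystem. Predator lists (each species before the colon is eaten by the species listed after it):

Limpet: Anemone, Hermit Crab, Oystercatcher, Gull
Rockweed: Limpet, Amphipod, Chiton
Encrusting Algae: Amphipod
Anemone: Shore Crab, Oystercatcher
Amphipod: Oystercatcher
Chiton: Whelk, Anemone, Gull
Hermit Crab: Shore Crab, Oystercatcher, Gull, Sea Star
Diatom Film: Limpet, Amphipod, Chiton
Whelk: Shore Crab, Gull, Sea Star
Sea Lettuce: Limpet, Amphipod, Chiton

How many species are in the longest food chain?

4 species

One longest chain: Diatom Film → Limpet → Anemone → Shore Crab.
It has 4 species and 3 links.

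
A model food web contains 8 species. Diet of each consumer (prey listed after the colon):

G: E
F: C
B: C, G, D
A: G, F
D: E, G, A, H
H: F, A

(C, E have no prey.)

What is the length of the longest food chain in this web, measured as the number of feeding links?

5 links

One longest chain: E → G → A → H → D → B.
It has 6 species and 5 links.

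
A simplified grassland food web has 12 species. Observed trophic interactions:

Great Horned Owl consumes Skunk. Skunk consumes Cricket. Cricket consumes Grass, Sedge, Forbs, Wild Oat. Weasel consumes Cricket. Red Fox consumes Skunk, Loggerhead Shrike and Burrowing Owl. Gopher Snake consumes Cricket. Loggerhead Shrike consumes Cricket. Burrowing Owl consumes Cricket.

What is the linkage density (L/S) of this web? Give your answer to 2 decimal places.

L/S = 1.08

There are L = 13 links among S = 12 species.
L/S = 13/12 = 1.0833 ≈ 1.08.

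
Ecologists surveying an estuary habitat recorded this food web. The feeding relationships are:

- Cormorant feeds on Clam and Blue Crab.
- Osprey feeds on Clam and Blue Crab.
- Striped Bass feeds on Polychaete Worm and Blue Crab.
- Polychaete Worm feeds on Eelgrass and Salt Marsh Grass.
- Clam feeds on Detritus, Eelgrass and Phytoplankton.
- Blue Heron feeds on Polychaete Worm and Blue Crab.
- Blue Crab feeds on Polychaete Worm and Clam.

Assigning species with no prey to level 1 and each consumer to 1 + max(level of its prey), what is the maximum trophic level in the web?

4

Basal resources (level 1): Salt Marsh Grass, Detritus, Eelgrass, Phytoplankton.
Detritus → Clam → Blue Crab → Striped Bass gives Striped Bass level 4.
No species has a prey at level 4, so no species reaches level 5.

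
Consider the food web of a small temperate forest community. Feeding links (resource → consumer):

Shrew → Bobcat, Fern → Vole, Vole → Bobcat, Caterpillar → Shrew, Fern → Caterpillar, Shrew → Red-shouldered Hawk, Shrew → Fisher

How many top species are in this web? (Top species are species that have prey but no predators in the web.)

3

Top species (has prey, but nothing eats it): Bobcat, Fisher, Red-shouldered Hawk.
Count: 3.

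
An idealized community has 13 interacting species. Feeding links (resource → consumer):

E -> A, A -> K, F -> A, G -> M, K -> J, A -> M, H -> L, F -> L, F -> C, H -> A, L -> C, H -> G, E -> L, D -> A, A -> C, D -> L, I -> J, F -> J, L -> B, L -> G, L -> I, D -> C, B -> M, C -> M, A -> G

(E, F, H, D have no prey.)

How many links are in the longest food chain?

3 links

One longest chain: E → A → K → J.
It has 4 species and 3 links.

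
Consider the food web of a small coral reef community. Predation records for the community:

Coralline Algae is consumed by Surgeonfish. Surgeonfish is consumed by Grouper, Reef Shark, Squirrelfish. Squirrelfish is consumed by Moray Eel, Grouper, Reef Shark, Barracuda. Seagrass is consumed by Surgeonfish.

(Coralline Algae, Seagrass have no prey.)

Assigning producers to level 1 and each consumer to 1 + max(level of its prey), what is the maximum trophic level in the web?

Producers (level 1): Coralline Algae, Seagrass.
Coralline Algae → Surgeonfish → Squirrelfish → Reef Shark gives Reef Shark level 4.
No species has a prey at level 4, so no species reaches level 5.

4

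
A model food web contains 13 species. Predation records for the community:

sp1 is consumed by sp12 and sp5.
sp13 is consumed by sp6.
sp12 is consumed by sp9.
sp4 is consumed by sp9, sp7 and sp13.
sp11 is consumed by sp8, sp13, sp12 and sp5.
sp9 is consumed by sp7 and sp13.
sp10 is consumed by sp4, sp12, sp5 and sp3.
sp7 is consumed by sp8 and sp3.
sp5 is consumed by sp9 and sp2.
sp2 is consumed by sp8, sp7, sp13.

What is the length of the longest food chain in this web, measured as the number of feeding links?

One longest chain: sp10 → sp5 → sp2 → sp7 → sp8.
It has 5 species and 4 links.

4 links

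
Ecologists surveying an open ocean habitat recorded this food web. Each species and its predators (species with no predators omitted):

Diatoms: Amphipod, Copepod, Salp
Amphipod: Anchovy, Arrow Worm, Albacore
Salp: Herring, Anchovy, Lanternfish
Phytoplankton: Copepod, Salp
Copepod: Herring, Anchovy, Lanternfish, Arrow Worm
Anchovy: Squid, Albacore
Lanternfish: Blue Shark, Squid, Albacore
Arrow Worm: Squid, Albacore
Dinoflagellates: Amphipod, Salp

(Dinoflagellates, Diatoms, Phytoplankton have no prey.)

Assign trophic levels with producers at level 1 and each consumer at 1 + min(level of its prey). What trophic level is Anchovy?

Trophic level 3

Dinoflagellates is a producer → level 1.
Amphipod eats Dinoflagellates → level 2.
Anchovy eats Amphipod → level 3.
No prey of Anchovy is below level 2, so 3 is the minimum.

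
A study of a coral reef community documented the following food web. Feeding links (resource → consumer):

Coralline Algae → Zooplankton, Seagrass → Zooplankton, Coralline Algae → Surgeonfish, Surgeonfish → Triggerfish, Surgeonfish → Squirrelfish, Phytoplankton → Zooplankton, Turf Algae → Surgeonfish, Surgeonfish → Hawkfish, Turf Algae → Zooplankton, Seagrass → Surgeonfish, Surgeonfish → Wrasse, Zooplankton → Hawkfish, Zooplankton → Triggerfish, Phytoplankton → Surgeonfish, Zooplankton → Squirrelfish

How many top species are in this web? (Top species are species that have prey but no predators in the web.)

Top species (has prey, but nothing eats it): Hawkfish, Triggerfish, Wrasse, Squirrelfish.
Count: 4.

4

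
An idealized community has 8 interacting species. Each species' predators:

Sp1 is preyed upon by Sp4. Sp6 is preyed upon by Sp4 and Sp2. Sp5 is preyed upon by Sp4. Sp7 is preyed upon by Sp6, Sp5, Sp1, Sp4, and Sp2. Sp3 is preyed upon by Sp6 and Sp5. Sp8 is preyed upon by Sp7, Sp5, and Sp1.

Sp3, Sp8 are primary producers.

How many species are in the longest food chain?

One longest chain: Sp8 → Sp7 → Sp6 → Sp4.
It has 4 species and 3 links.

4 species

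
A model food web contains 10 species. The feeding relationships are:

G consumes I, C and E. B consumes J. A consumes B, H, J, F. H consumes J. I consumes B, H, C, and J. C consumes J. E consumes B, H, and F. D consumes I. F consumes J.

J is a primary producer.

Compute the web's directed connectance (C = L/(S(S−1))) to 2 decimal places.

The web has S = 10 species and L = 19 feeding links.
C = L / (S(S−1)) = 19 / 90 = 0.2111 ≈ 0.21.

C = 0.21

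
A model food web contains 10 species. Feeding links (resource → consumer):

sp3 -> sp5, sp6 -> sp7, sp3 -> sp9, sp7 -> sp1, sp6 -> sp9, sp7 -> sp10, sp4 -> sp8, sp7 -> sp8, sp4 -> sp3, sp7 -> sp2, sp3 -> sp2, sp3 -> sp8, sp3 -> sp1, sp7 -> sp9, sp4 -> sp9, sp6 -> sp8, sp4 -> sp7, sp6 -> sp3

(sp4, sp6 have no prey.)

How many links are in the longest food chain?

2 links

One longest chain: sp4 → sp3 → sp2.
It has 3 species and 2 links.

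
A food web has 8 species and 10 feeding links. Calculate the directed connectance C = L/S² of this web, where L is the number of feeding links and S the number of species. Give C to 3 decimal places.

C = 0.156

The web has S = 8 species and L = 10 feeding links.
C = L / S² = 10 / 64 = 0.1562 ≈ 0.156.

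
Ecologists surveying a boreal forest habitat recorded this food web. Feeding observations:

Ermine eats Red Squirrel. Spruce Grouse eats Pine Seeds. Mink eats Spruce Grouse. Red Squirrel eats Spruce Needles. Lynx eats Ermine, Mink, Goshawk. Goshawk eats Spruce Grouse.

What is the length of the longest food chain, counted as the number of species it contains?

One longest chain: Pine Seeds → Spruce Grouse → Goshawk → Lynx.
It has 4 species and 3 links.

4 species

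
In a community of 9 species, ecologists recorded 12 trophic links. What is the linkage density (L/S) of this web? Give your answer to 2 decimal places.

L/S = 1.33

There are L = 12 links among S = 9 species.
L/S = 12/9 = 1.3333 ≈ 1.33.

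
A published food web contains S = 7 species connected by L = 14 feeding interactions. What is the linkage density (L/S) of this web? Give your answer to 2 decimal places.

L/S = 2.00

There are L = 14 links among S = 7 species.
L/S = 14/7 = 2.0000 ≈ 2.00.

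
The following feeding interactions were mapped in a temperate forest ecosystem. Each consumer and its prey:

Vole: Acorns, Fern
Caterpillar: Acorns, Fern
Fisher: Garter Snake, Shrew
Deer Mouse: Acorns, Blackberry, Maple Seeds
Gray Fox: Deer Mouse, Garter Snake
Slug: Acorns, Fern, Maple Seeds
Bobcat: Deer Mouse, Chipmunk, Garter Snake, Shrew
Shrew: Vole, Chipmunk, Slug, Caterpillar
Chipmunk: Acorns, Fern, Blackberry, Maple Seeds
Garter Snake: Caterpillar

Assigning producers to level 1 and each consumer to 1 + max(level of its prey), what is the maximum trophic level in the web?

4

Producers (level 1): Acorns, Fern, Blackberry, Maple Seeds.
Acorns → Caterpillar → Garter Snake → Bobcat gives Bobcat level 4.
No species has a prey at level 4, so no species reaches level 5.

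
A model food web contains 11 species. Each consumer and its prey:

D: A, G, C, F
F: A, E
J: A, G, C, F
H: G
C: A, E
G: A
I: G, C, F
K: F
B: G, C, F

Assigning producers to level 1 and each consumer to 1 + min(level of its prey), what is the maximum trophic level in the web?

Producers (level 1): A, E.
Following each consumer down to its lowest-level prey: A → G → I (levels 1 through 3).
All prey of I (G 2, C 2, F 2) are at level 2 or above, so I is at level 1 + 2 = 3.
Every consumer has at least one prey at level 2 or below, so none exceeds level 3.

3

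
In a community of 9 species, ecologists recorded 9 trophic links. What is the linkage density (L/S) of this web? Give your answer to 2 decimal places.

L/S = 1.00

There are L = 9 links among S = 9 species.
L/S = 9/9 = 1.0000 ≈ 1.00.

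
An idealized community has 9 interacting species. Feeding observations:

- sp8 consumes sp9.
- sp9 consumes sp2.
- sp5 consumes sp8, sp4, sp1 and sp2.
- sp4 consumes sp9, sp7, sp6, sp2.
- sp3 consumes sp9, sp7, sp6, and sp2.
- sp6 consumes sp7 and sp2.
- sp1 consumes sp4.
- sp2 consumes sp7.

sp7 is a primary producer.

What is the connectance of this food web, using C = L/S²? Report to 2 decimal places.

The web has S = 9 species and L = 18 feeding links.
C = L / S² = 18 / 81 = 0.2222 ≈ 0.22.

C = 0.22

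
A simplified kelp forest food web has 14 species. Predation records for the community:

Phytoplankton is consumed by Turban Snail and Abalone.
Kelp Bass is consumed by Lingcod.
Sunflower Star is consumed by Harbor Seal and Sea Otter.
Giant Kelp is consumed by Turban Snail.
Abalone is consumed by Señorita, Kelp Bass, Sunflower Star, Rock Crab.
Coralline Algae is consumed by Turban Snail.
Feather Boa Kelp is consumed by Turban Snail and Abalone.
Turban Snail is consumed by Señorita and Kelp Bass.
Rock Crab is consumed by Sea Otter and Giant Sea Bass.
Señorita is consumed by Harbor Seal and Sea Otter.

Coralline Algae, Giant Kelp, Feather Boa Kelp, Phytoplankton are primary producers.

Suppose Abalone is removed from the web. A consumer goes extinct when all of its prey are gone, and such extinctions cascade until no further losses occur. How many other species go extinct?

3

Remove Abalone.
Round 1: Sunflower Star (all prey gone), Rock Crab (all prey gone) → extinct.
Round 2: Giant Sea Bass (all prey gone) → extinct.
No further losses. Total secondary extinctions: 3.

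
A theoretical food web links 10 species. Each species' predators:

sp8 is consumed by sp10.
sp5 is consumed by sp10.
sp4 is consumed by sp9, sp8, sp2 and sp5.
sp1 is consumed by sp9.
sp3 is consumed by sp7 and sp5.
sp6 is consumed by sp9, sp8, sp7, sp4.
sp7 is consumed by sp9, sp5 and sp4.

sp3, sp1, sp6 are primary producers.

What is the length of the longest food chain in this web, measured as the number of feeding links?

One longest chain: sp3 → sp7 → sp4 → sp5 → sp10.
It has 5 species and 4 links.

4 links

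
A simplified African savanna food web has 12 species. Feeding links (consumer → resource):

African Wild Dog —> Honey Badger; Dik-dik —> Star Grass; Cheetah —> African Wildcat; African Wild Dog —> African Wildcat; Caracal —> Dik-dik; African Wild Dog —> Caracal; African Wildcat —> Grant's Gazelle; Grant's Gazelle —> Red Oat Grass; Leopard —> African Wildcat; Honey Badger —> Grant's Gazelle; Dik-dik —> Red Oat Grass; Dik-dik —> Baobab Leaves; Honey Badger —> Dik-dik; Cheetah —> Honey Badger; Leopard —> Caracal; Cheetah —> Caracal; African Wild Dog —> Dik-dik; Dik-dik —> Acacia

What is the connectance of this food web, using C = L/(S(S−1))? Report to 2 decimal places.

C = 0.14

The web has S = 12 species and L = 18 feeding links.
C = L / (S(S−1)) = 18 / 132 = 0.1364 ≈ 0.14.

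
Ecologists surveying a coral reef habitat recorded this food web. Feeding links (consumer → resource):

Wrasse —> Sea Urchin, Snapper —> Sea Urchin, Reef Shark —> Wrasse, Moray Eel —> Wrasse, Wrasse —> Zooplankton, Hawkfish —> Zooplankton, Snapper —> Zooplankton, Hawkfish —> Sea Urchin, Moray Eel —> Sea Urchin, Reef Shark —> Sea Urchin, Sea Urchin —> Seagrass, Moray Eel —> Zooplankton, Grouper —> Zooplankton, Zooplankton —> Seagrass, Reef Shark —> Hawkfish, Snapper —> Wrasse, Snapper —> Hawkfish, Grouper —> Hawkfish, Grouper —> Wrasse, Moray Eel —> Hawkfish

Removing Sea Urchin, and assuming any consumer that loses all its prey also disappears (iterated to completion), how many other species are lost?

0

Remove Sea Urchin.
Every predator of it retains at least one other prey: Hawkfish still has Zooplankton; Wrasse still has Zooplankton; Moray Eel still has Zooplankton, Hawkfish, Wrasse; Snapper still has Zooplankton, Hawkfish, Wrasse; Reef Shark still has Hawkfish, Wrasse.
No consumer loses all prey, so no secondary extinctions occur.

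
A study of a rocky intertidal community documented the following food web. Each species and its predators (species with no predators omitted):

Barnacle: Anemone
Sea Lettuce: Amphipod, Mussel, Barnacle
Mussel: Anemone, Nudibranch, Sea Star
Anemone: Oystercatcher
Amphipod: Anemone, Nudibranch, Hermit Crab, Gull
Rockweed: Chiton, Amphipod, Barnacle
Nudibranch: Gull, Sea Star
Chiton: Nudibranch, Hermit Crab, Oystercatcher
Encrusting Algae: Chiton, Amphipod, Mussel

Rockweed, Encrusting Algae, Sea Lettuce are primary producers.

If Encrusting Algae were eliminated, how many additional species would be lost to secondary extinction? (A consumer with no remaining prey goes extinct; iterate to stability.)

Remove Encrusting Algae.
Every predator of it retains at least one other prey: Chiton still has Rockweed; Amphipod still has Rockweed, Sea Lettuce; Mussel still has Sea Lettuce.
No consumer loses all prey, so no secondary extinctions occur.

0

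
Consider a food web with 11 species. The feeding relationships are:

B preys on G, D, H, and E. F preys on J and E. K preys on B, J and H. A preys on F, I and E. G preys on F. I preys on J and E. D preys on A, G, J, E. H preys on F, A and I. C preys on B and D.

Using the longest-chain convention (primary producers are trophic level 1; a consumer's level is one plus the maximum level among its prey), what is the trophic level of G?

Trophic level 3

J is a producer → level 1.
F eats J (level 1); other prey at levels: E 1 → level 2.
G eats F → level 3.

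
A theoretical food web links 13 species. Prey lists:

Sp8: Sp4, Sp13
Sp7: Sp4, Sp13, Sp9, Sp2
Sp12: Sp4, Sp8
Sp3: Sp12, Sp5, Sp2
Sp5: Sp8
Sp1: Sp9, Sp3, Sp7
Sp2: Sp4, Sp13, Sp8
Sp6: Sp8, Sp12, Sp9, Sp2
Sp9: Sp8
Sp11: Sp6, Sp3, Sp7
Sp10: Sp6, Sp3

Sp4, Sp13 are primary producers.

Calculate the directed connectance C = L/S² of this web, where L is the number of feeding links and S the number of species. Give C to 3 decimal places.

C = 0.166

The web has S = 13 species and L = 28 feeding links.
C = L / S² = 28 / 169 = 0.1657 ≈ 0.166.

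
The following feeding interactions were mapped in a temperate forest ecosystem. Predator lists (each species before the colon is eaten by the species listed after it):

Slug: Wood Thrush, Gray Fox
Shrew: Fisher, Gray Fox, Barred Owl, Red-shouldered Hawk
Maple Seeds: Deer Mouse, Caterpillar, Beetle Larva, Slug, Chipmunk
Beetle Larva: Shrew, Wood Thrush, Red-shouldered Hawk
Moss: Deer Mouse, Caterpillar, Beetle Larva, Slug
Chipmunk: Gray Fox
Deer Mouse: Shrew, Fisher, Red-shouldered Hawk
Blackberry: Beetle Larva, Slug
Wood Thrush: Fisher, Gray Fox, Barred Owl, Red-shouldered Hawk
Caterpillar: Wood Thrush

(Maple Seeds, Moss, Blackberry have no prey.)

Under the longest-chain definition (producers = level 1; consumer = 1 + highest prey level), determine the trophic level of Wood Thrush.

Trophic level 3

Maple Seeds is a producer → level 1.
Caterpillar eats Maple Seeds (level 1); other prey at levels: Moss 1 → level 2.
Wood Thrush eats Caterpillar (level 2); other prey at levels: Beetle Larva 2, Slug 2 → level 3.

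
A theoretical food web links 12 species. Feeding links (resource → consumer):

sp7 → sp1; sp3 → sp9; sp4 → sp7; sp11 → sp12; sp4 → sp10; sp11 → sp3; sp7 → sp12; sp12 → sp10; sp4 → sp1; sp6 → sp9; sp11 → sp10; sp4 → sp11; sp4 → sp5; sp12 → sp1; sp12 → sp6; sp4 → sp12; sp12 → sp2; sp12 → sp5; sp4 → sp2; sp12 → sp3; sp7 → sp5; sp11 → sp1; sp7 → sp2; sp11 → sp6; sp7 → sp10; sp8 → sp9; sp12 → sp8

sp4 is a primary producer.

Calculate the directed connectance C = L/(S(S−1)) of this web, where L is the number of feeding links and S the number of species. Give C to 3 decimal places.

C = 0.205

The web has S = 12 species and L = 27 feeding links.
C = L / (S(S−1)) = 27 / 132 = 0.2045 ≈ 0.205.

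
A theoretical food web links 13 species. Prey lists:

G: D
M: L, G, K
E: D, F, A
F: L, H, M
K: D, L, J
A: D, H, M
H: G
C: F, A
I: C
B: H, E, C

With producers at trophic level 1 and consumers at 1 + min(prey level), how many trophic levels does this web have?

Producers (level 1): D, L, J.
Following each consumer down to its lowest-level prey: D → A → C → I (levels 1 through 4).
All prey of I (C 3) are at level 3 or above, so I is at level 1 + 3 = 4.
Every consumer has at least one prey at level 3 or below, so none exceeds level 4.

4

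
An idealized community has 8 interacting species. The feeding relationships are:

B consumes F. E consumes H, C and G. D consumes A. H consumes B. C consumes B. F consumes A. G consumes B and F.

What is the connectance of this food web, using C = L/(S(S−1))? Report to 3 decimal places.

The web has S = 8 species and L = 10 feeding links.
C = L / (S(S−1)) = 10 / 56 = 0.1786 ≈ 0.179.

C = 0.179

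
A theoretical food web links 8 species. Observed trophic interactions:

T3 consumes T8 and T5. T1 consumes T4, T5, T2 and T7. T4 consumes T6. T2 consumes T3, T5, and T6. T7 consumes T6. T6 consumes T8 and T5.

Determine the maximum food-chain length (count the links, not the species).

One longest chain: T8 → T6 → T2 → T1.
It has 4 species and 3 links.

3 links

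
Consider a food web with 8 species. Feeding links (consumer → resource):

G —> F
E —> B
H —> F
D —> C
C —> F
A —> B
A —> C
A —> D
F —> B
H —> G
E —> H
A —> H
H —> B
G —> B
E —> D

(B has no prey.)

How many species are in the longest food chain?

5 species

One longest chain: B → F → C → D → A.
It has 5 species and 4 links.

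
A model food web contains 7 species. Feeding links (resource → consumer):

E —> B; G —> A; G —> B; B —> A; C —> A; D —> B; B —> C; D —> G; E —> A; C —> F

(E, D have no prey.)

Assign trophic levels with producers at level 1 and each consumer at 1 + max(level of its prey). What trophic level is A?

Trophic level 5

D is a producer → level 1.
G eats D → level 2.
B eats G (level 2); other prey at levels: E 1, D 1 → level 3.
C eats B → level 4.
A eats C (level 4); other prey at levels: E 1, G 2, B 3 → level 5.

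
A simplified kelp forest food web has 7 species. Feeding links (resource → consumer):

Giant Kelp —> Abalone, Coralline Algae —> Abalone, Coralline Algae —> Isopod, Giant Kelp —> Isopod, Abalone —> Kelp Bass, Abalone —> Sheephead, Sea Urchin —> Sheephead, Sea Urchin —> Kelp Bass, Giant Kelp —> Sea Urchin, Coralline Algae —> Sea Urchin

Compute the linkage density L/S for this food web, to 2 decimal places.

L/S = 1.43

There are L = 10 links among S = 7 species.
L/S = 10/7 = 1.4286 ≈ 1.43.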